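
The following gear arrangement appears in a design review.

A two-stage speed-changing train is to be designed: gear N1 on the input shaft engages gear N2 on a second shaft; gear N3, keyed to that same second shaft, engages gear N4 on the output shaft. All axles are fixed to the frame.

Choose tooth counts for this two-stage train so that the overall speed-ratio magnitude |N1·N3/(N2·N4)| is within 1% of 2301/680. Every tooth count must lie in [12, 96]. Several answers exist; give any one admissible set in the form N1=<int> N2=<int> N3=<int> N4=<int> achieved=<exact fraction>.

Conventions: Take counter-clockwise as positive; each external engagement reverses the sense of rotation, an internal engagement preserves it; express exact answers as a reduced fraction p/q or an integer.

2-stage fixed-axis compound train for ratio 2301/680
target = 2301/680 in lowest terms: an exact hit needs N1·N3 = k·2301 and N2·N4 = k·680 for one integer k, every count in [12, 96]; additionally prefer no 1:1 stage (N1 ≠ N2, N3 ≠ N4)
k = 1: N1·N3 = 2301 = 39·59, N2·N4 = 680 = 17·40
achieved = 39·59/(17·40) = 2301/680; |achieved − target| = 0 ≤ 2301/68000 ✓

N1=39 N2=17 N3=59 N4=40 achieved=2301/680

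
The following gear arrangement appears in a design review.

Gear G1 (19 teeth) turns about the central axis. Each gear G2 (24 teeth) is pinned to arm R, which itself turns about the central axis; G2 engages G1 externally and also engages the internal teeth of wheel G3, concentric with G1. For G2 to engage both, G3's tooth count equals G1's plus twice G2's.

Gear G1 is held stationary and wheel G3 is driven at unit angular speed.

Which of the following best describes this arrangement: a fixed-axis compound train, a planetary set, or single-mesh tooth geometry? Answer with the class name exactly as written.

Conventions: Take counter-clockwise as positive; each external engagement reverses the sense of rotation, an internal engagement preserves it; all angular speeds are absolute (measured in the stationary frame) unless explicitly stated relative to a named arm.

class = planetary set [G3 = 19+2·24 = 67; Willis about the carrier]
classification: planetary set

planetary set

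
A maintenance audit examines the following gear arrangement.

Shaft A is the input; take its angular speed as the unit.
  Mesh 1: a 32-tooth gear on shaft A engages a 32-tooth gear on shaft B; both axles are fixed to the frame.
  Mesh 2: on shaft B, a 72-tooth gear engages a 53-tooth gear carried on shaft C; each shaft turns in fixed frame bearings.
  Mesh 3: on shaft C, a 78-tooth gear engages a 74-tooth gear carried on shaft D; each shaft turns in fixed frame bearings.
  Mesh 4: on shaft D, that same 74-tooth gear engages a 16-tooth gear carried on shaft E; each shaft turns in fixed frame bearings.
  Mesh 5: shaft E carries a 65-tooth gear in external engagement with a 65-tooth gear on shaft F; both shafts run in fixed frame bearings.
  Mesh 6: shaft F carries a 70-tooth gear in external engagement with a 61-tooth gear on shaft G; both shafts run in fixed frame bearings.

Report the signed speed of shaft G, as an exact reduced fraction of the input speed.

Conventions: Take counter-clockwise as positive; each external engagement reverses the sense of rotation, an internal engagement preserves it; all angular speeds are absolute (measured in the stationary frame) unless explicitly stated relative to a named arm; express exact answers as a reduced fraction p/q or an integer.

24570/3233

6-mesh fixed-axis compound train (all bearings frame-fixed)
mesh 1 [32T→32T]: |ω|/ω_in = 1×32/32 = 1, sense flips to −
mesh 2 [72T→53T]: |ω|/ω_in = 1×72/53 = 72/53, sense flips to +
mesh 3 [78T→74T]: |ω|/ω_in = (72/53)×78/74 = 2808/1961, sense flips to −
mesh 4 [74T→16T]: |ω|/ω_in = (2808/1961)×74/16 = 351/53, sense flips to +
mesh 5 [65T→65T]: |ω|/ω_in = (351/53)×65/65 = 351/53, sense flips to −
mesh 6 [70T→61T]: |ω|/ω_in = (351/53)×70/61 = 24570/3233, sense flips to +
signed output speed (× input speed) = 24570/3233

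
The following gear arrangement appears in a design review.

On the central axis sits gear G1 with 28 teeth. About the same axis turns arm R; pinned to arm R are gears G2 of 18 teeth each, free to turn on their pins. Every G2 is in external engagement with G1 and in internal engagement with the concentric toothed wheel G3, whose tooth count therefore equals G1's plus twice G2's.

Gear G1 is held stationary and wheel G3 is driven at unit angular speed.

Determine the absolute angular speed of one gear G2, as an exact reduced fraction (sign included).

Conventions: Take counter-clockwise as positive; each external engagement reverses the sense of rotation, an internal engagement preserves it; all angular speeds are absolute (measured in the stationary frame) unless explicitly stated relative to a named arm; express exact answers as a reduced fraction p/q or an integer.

planetary set (28T centre, 18T on arm, 64T internal) — Willis relation
ring teeth: 28 + 2·18 = 64
28(ω_sun−ω_arm) = −64(ω_ring−ω_arm),  ω_sun = 0, ω_ring = 1
28(0−ω_arm) = −64(1−ω_arm)  ⇒  92·ω_arm = 64  ⇒  ω_arm = 16/23
sun–planet mesh: 28·(0−16/23) = −18·(ω_p−ω_arm)  ⇒  ω_p−ω_arm = 224/207
ω_p = 16/23 + 224/207 = 16/9
exact speed ratio = 16/9

16/9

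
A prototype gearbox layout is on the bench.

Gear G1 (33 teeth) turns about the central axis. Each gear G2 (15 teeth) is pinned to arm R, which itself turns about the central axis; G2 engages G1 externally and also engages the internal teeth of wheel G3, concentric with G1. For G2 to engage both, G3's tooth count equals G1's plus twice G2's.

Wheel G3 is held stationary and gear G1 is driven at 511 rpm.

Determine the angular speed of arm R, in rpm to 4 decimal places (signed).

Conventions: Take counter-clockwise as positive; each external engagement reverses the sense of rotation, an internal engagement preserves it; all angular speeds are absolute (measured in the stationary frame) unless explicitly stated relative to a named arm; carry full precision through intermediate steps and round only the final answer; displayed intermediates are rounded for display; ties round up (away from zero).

+175.6563 rpm

recognized (axles ride arm R): planetary set, 33/15/63 teeth
normalise by the input: solve with ω_sun = 1, then scale by 511 rpm
ring teeth: 33 + 2·15 = 63
33(ω_sun−ω_arm) = −63(ω_ring−ω_arm),  ω_ring = 0, ω_sun = 1
33(1−ω_arm) = −63(0−ω_arm)  ⇒  96·ω_arm = 33  ⇒  ω_arm = 11/32
scale: ω_arm = 11/32 × 511 rpm = +175.6563 rpm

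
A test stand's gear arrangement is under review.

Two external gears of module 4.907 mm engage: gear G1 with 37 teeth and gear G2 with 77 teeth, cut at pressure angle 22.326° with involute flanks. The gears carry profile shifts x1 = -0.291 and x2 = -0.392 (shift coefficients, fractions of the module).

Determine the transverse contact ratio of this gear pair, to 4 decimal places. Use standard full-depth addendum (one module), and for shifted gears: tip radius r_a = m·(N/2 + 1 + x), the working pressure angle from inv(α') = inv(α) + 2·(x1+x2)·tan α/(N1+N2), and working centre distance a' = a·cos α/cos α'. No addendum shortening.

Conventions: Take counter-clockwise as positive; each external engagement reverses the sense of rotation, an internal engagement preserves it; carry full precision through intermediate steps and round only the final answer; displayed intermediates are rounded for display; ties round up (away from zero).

topology: single-mesh involute geometry — m = 4.907, 37T/77T pair
base radii: r_b1 = 83.974436, r_b2 = 174.757609
tip radii: r_a1 = 94.258563, r_a2 = 191.902956
inv(α') = inv(22.326°) + 2·(-0.291-0.392)·tan α/(37+77) = 0.01607718  ⇒  α' = 20.49385°
a' = a·cos α / cos α' = 279.6990·cos 22.326°/cos 20.49385° = 276.213666
action lengths: √(r_a1²−r_b1²) = 42.813209, √(r_a2²−r_b2²) = 79.287594
base pitch p_b = π·m·cos α = 14.260188
CR = (42.813209 + 79.287594 − 276.213666·sin 20.49385°)/14.260188 = 1.780939
contact ratio ≈ 1.7809

1.7809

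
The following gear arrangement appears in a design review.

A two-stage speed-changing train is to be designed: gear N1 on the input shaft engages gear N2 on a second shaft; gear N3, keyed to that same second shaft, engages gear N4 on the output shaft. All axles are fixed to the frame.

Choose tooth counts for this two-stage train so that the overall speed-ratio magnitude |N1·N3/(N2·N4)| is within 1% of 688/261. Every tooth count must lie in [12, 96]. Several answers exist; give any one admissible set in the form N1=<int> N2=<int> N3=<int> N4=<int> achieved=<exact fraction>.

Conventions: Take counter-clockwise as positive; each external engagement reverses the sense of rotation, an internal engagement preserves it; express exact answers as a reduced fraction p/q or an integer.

2-stage fixed-axis compound train for ratio 688/261
target = 688/261 in lowest terms: an exact hit needs N1·N3 = k·688 and N2·N4 = k·261 for one integer k, every count in [12, 96]; additionally prefer no 1:1 stage (N1 ≠ N2, N3 ≠ N4)
k = 1: no 1:1-free in-range split of k·688 and k·261 into factor pairs; take k = 2
k = 2: N1·N3 = 1376 = 16·86, N2·N4 = 522 = 18·29
achieved = 16·86/(18·29) = 688/261; |achieved − target| = 0 ≤ 172/6525 ✓

N1=16 N2=18 N3=86 N4=29 achieved=688/261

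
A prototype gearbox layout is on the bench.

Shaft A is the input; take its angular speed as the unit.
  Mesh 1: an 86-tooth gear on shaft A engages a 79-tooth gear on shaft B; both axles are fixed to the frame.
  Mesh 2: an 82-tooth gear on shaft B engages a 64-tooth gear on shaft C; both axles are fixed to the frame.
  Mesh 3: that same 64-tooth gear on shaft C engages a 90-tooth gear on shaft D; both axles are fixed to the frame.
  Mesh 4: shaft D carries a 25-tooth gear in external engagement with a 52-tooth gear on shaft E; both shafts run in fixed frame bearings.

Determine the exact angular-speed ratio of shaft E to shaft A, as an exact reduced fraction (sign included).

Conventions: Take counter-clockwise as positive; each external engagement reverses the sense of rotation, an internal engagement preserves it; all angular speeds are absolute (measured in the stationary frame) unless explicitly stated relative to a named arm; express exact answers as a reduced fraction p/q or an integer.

class = fixed-axis compound train [4 meshes; 4 ratios multiply, 4 sense flips]
mesh 1 [86T→79T]: running ratio 86/79, sense −
mesh 2 [82T→64T]: running ratio 1763/1264, sense +
mesh 3 [64T→90T]: running ratio 3526/3555, sense −
mesh 4 [25T→52T]: running ratio 8815/18486, sense +
ω_out/ω_in = 8815/18486

8815/18486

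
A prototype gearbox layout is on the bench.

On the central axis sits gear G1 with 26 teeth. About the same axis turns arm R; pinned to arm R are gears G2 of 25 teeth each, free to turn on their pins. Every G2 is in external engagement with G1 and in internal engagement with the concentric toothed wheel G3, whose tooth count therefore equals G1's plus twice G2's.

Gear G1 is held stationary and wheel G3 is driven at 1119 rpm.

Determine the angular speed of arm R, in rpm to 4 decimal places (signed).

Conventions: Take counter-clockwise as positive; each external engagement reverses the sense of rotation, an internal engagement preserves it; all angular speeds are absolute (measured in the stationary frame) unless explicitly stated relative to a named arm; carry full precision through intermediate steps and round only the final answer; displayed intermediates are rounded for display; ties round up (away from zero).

recognized (axles ride arm R): planetary set, 26/25/76 teeth
normalise by the input: solve with ω_ring = 1, then scale by 1119 rpm
ring teeth: 26 + 2·25 = 76
26(ω_sun−ω_arm) = −76(ω_ring−ω_arm),  ω_sun = 0, ω_ring = 1
26(0−ω_arm) = −76(1−ω_arm)  ⇒  102·ω_arm = 76  ⇒  ω_arm = 38/51
scale: ω_arm = 38/51 × 1119 rpm = +833.7647 rpm

+833.7647 rpm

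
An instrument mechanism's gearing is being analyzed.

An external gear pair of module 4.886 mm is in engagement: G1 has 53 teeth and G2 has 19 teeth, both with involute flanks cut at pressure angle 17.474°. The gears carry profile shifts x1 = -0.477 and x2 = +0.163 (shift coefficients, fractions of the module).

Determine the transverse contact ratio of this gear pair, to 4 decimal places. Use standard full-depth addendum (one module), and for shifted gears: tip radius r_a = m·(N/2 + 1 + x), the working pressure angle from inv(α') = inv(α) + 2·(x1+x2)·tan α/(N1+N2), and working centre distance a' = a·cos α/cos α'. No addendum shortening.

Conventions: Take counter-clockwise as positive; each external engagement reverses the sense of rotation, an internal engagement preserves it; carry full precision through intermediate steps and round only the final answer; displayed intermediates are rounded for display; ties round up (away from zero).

single-mesh involute tooth geometry (53T engaging 19T at module 4.886)
base radii: r_b1 = 123.503973, r_b2 = 44.275009
tip radii: r_a1 = 132.034378, r_a2 = 52.099418
inv(α') = inv(17.474°) + 2·(-0.477+0.163)·tan α/(53+19) = 0.00707537  ⇒  α' = 15.70344°
a' = a·cos α / cos α' = 175.8960·cos 17.474°/cos 15.70344° = 174.284046
action lengths: √(r_a1²−r_b1²) = 46.688818, √(r_a2²−r_b2²) = 27.460388
base pitch p_b = π·m·cos α = 14.641478
CR = (46.688818 + 27.460388 − 174.284046·sin 15.70344°)/14.641478 = 1.842560
contact ratio ≈ 1.8426

1.8426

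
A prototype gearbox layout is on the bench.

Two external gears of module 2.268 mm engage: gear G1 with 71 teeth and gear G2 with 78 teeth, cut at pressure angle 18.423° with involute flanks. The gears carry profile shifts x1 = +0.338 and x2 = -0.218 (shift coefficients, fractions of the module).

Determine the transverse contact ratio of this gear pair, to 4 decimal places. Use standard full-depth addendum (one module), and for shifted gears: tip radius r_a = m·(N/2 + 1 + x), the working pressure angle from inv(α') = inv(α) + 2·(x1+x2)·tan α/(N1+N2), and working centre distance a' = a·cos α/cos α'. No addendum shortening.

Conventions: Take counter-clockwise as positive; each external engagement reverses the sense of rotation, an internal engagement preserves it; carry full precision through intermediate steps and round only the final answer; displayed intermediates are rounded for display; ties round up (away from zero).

1.8840

topology: single-mesh involute geometry — m = 2.268, 71T/78T pair
base radii: r_b1 = 76.387595, r_b2 = 83.918766
tip radii: r_a1 = 83.548584, r_a2 = 90.225576
inv(α') = inv(18.423°) + 2·(+0.338-0.218)·tan α/(71+78) = 0.01209616  ⇒  α' = 18.69570°
a' = a·cos α / cos α' = 168.9660·cos 18.423°/cos 18.69570° = 169.236225
action lengths: √(r_a1²−r_b1²) = 33.842299, √(r_a2²−r_b2²) = 33.140537
base pitch p_b = π·m·cos α = 6.759964
CR = (33.842299 + 33.140537 − 169.236225·sin 18.69570°)/6.759964 = 1.883964
contact ratio ≈ 1.8840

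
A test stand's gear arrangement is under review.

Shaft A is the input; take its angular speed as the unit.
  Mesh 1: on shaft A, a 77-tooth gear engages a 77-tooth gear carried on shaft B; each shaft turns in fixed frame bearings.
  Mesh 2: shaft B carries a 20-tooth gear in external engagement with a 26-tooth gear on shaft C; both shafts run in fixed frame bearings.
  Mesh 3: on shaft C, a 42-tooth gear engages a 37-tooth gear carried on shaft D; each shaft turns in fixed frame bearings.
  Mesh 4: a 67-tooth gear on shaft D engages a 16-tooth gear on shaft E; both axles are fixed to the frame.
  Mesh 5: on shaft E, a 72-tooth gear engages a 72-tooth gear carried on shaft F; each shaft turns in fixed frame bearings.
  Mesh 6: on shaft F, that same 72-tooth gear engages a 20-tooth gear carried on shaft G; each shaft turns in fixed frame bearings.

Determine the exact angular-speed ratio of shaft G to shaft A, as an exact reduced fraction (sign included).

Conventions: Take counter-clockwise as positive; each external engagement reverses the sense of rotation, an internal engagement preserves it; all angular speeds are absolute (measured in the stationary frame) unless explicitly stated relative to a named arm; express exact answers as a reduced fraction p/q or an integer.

12663/962

class = fixed-axis compound train [6 meshes; 6 ratios multiply, 6 sense flips]
mesh 1 [77T→77T]: running ratio 1, sense −
mesh 2 [20T→26T]: running ratio 10/13, sense +
mesh 3 [42T→37T]: running ratio 420/481, sense −
mesh 4 [67T→16T]: running ratio 7035/1924, sense +
mesh 5 [72T→72T]: running ratio 7035/1924, sense −
mesh 6 [72T→20T]: running ratio 12663/962, sense +
ω_out/ω_in = 12663/962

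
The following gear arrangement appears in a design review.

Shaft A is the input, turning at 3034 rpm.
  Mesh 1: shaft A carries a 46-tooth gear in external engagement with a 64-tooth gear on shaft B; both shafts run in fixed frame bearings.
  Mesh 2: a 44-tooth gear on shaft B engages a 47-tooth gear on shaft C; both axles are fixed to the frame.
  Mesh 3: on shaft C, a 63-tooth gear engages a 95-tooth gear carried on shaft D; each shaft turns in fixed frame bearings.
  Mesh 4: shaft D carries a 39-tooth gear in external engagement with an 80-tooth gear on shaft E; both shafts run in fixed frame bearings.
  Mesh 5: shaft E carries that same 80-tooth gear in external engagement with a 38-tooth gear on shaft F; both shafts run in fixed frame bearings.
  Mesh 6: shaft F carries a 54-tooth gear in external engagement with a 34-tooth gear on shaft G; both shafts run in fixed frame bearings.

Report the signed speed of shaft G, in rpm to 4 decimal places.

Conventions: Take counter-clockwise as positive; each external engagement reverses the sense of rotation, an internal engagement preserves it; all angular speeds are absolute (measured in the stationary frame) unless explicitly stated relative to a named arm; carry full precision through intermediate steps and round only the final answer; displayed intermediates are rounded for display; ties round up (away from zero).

+2206.7902 rpm

topology: fixed-axis compound train — 6 meshes, A→G
mesh 1 [46T→64T]: ω = 3034.0000×46/64 = 2180.6875 rpm, sense flips to −
mesh 2 [44T→47T]: ω = 2180.6875×44/47 = 2041.4947 rpm, sense flips to +
mesh 3 [63T→95T]: ω = 2041.4947×63/95 = 1353.8333 rpm, sense flips to −
mesh 4 [39T→80T]: ω = 1353.8333×39/80 = 659.9937 rpm, sense flips to +
mesh 5 [80T→38T]: ω = 659.9937×80/38 = 1389.4605 rpm, sense flips to −
mesh 6 [54T→34T]: ω = 1389.4605×54/34 = 2206.7902 rpm, sense flips to +
signed output speed = +2206.7902 rpm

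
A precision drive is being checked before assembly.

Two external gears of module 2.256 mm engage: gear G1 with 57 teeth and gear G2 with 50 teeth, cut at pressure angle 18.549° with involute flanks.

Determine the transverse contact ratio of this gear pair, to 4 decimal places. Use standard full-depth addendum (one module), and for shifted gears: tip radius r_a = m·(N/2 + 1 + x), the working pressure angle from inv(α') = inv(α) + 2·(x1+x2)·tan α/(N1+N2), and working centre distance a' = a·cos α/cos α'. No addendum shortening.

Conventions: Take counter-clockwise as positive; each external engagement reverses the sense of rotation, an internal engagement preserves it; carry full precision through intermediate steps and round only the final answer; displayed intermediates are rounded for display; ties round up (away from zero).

1.8500

class = single-mesh tooth geometry [involute pair 57T × 50T, m = 2.256]
base radii: r_b1 = 60.955948, r_b2 = 53.470130
tip radii: r_a1 = 66.552000, r_a2 = 58.656000
no profile shift: α' = α, a' = a
action lengths: √(r_a1²−r_b1²) = 26.712190, √(r_a2²−r_b2²) = 24.113721
base pitch p_b = π·m·cos α = 6.719255
CR = (26.712190 + 24.113721 − 120.696000·sin 18.54900°)/6.719255 = 1.850002
contact ratio ≈ 1.8500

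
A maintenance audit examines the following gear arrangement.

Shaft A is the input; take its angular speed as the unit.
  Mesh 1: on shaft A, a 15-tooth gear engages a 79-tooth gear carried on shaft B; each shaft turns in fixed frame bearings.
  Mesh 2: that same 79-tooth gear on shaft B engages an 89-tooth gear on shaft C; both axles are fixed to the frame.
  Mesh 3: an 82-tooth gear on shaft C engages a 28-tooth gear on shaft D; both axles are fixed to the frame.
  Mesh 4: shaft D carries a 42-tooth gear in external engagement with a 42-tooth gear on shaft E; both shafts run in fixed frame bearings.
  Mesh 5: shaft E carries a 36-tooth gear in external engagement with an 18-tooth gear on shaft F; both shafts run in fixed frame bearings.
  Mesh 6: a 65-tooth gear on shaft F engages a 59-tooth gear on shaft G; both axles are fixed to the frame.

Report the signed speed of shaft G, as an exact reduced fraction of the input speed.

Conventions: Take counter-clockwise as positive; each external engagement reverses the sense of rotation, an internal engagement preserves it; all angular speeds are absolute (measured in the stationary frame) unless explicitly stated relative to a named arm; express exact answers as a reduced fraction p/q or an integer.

39975/36757

6-mesh fixed-axis compound train (all bearings frame-fixed)
mesh 1 [15T→79T]: |ω|/ω_in = 1×15/79 = 15/79, sense flips to −
mesh 2 [79T→89T]: |ω|/ω_in = (15/79)×79/89 = 15/89, sense flips to +
mesh 3 [82T→28T]: |ω|/ω_in = (15/89)×82/28 = 615/1246, sense flips to −
mesh 4 [42T→42T]: |ω|/ω_in = (615/1246)×42/42 = 615/1246, sense flips to +
mesh 5 [36T→18T]: |ω|/ω_in = (615/1246)×36/18 = 615/623, sense flips to −
mesh 6 [65T→59T]: |ω|/ω_in = (615/623)×65/59 = 39975/36757, sense flips to +
signed output speed (× input speed) = 39975/36757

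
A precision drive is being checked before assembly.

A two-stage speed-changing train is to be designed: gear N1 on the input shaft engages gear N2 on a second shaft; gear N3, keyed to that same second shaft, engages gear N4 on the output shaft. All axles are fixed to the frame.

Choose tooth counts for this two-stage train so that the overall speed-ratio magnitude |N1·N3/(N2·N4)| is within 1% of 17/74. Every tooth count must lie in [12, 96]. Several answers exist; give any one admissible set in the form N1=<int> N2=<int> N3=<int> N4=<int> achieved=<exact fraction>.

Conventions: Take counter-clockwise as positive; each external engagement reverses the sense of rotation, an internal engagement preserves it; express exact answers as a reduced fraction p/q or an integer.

N1=12 N2=74 N3=17 N4=12 achieved=17/74

class = fixed-axis compound train [2-stage, 17/74 wanted]
target = 17/74 in lowest terms: an exact hit needs N1·N3 = k·17 and N2·N4 = k·74 for one integer k, every count in [12, 96]; additionally prefer no 1:1 stage (N1 ≠ N2, N3 ≠ N4)
k = 1…11: no 1:1-free in-range split of k·17 and k·74 into factor pairs; take k = 12
k = 12: N1·N3 = 204 = 12·17, N2·N4 = 888 = 74·12
achieved = 12·17/(74·12) = 17/74; |achieved − target| = 0 ≤ 17/7400 ✓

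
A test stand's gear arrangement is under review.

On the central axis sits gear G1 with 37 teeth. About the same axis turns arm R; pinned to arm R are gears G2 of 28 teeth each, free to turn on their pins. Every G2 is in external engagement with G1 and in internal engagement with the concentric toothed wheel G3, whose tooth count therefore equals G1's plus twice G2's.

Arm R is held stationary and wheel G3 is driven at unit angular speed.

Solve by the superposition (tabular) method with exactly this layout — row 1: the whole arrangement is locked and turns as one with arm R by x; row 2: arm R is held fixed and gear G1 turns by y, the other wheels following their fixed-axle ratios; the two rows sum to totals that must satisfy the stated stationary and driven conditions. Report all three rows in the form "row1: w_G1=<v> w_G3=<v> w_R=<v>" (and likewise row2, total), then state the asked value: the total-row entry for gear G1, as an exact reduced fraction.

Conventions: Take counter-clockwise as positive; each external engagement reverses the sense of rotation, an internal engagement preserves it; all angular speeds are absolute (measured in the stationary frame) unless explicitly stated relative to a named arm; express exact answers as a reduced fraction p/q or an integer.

planetary set (37T centre, 28T on arm, 93T internal) — Willis relation
superposition row 1 [locked train]: every member turns x
superposition row 2 [arm held]: sun y, ring −(37/93)·y, arm 0
boundary: total ω_arm = x = 0 and total ω_ring = x − (37/93)·y = 1  ⇒  y = -93/37, x = 0
row 2 ring = −(37/93)·(-93/37) = 1
totals (row 1 + row 2): sun 0 + (-93/37) = -93/37, ring 0 + 1 = 1, arm 0 + 0 = 0
asked cell (total, sun) = -93/37

row1: w_G1=0 w_G3=0 w_R=0
row2: w_G1=-93/37 w_G3=1 w_R=0
total: w_G1=-93/37 w_G3=1 w_R=0
asked value: -93/37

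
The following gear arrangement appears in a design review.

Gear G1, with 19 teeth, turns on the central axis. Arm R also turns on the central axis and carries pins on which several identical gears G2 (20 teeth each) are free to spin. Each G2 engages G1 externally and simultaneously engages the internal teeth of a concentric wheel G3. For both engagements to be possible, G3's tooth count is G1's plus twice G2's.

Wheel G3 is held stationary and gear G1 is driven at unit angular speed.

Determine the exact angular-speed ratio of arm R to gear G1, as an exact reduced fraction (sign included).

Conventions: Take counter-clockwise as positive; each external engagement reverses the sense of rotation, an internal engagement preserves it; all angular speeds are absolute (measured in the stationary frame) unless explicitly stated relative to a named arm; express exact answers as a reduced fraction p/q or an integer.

recognized (axles ride arm R): planetary set, 19/20/59 teeth
ring teeth: 19 + 2·20 = 59
19(ω_sun−ω_arm) = −59(ω_ring−ω_arm),  ω_ring = 0, ω_sun = 1
19(1−ω_arm) = −59(0−ω_arm)  ⇒  78·ω_arm = 19  ⇒  ω_arm = 19/78
ω_out/ω_in = 19/78

19/78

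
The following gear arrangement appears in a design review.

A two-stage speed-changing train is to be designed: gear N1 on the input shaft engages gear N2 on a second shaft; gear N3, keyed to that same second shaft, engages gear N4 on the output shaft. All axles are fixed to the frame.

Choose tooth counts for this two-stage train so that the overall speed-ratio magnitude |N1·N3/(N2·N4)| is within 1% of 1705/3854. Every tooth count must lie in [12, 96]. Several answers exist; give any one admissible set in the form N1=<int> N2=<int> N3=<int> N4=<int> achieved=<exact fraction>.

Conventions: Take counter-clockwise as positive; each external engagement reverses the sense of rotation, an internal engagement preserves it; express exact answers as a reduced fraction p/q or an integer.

N1=31 N2=41 N3=55 N4=94 achieved=1705/3854

design class (target 1705/3854): fixed-axis compound train
target = 1705/3854 in lowest terms: an exact hit needs N1·N3 = k·1705 and N2·N4 = k·3854 for one integer k, every count in [12, 96]; additionally prefer no 1:1 stage (N1 ≠ N2, N3 ≠ N4)
k = 1: N1·N3 = 1705 = 31·55, N2·N4 = 3854 = 41·94
achieved = 31·55/(41·94) = 1705/3854; |achieved − target| = 0 ≤ 341/77080 ✓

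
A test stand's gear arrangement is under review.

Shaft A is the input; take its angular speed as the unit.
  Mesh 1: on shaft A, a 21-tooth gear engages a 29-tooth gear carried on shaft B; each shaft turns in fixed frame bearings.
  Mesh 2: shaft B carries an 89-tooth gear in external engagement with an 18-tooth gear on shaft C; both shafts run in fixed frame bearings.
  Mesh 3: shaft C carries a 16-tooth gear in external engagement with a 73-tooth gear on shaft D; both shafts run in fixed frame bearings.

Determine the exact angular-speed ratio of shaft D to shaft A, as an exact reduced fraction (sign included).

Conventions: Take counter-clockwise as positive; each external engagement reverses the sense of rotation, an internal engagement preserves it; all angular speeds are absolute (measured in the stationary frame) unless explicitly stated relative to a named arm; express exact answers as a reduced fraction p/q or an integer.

class = fixed-axis compound train [3 meshes; 3 ratios multiply, 3 sense flips]
mesh 1 [21T→29T]: running ratio 21/29, sense −
mesh 2 [89T→18T]: running ratio 623/174, sense +
mesh 3 [16T→73T]: running ratio 4984/6351, sense −
ω_out/ω_in = -4984/6351

-4984/6351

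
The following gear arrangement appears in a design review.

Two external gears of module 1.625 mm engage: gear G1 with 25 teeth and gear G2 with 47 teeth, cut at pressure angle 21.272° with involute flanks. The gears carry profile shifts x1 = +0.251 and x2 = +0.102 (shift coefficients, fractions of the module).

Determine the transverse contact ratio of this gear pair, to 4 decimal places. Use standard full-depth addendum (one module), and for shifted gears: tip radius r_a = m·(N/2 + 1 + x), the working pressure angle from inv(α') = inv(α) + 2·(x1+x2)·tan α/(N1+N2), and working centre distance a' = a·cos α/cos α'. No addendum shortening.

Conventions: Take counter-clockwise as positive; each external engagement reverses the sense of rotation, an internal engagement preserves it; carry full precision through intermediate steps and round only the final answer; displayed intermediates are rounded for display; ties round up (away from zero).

topology: single-mesh involute geometry — m = 1.625, 25T/47T pair
base radii: r_b1 = 18.928582, r_b2 = 35.585733
tip radii: r_a1 = 22.345375, r_a2 = 39.978250
inv(α') = inv(21.272°) + 2·(+0.251+0.102)·tan α/(25+47) = 0.02187191  ⇒  α' = 22.61866°
a' = a·cos α / cos α' = 58.5000·cos 21.272°/cos 22.61866° = 59.056659
action lengths: √(r_a1²−r_b1²) = 11.875377, √(r_a2²−r_b2²) = 18.218563
base pitch p_b = π·m·cos α = 4.757271
CR = (11.875377 + 18.218563 − 59.056659·sin 22.61866°)/4.757271 = 1.551516
contact ratio ≈ 1.5515

1.5515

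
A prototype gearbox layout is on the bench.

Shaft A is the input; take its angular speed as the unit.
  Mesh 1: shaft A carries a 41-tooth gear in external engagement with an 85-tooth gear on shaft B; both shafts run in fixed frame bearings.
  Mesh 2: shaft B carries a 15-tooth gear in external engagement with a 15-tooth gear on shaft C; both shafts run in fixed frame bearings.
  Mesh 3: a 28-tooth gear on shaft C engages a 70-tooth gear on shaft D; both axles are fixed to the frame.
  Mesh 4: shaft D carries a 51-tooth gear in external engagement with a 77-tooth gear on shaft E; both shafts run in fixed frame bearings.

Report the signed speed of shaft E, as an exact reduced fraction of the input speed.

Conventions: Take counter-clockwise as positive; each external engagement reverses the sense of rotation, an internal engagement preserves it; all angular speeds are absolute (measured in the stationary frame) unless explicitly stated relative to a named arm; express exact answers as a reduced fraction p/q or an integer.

4-mesh fixed-axis compound train (all bearings frame-fixed)
mesh 1 [41T→85T]: |ω|/ω_in = 1×41/85 = 41/85, sense flips to −
mesh 2 [15T→15T]: |ω|/ω_in = (41/85)×15/15 = 41/85, sense flips to +
mesh 3 [28T→70T]: |ω|/ω_in = (41/85)×28/70 = 82/425, sense flips to −
mesh 4 [51T→77T]: |ω|/ω_in = (82/425)×51/77 = 246/1925, sense flips to +
signed output speed (× input speed) = 246/1925

246/1925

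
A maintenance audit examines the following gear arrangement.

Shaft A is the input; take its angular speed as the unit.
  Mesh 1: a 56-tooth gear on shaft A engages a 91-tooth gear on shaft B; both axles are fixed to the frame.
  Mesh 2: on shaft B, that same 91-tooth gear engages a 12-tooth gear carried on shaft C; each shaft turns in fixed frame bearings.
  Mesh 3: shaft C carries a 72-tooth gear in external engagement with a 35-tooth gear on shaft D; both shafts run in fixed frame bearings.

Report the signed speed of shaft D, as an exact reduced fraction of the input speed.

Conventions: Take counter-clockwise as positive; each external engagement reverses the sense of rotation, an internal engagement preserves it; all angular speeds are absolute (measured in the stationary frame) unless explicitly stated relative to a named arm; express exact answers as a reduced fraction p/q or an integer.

3-mesh fixed-axis compound train (all bearings frame-fixed)
mesh 1 [56T→91T]: |ω|/ω_in = 1×56/91 = 8/13, sense flips to −
mesh 2 [91T→12T]: |ω|/ω_in = (8/13)×91/12 = 14/3, sense flips to +
mesh 3 [72T→35T]: |ω|/ω_in = (14/3)×72/35 = 48/5, sense flips to −
signed output speed (× input speed) = -48/5

-48/5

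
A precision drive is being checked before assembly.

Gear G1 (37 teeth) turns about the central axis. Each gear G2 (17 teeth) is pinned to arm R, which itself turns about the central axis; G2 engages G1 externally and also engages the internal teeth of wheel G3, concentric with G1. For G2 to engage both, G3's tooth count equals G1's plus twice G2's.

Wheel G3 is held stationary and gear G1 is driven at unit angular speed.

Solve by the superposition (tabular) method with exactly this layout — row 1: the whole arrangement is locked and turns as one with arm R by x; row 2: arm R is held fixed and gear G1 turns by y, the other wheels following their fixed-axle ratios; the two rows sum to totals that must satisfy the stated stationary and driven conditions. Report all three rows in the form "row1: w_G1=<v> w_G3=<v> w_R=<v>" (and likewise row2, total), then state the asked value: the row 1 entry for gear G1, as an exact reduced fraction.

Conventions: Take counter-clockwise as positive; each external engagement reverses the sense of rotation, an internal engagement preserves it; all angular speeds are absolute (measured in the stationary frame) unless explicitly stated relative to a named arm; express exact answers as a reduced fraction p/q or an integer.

topology: planetary set — G1 37T / G2 17T / G3 71T, arm = carrier (Willis)
row 1 — lock + rotate with arm: ω_sun = ω_ring = ω_arm = x
row 2: sun turns y, ring = −(37/71)·y, arm 0
boundary: total ω_ring = x − (37/71)·y = 0 and total ω_sun = x + y = 1  ⇒  y = 71/108, x = 37/108
row 2 ring = −(37/71)·71/108 = -37/108
totals (row 1 + row 2): sun 37/108 + 71/108 = 1, ring 37/108 + (-37/108) = 0, arm 37/108 + 0 = 37/108
asked cell (row1, sun) = 37/108

row1: w_G1=37/108 w_G3=37/108 w_R=37/108
row2: w_G1=71/108 w_G3=-37/108 w_R=0
total: w_G1=1 w_G3=0 w_R=37/108
asked value: 37/108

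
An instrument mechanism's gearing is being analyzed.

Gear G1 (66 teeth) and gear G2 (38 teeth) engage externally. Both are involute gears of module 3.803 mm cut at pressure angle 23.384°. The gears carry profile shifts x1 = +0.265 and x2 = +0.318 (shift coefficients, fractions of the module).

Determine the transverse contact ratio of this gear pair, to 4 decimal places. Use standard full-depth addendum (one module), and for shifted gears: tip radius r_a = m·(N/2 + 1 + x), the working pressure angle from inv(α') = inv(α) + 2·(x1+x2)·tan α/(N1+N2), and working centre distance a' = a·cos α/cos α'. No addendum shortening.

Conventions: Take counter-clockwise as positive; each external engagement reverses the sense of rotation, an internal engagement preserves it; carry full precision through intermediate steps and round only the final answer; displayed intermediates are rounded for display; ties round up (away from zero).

1.5319

recognized (one external pair, fixed centres): single-mesh tooth geometry, m = 3.803, N1 = 66, N2 = 38
base radii: r_b1 = 115.191202, r_b2 = 66.322207
tip radii: r_a1 = 130.309795, r_a2 = 77.269354
inv(α') = inv(23.384°) + 2·(+0.265+0.318)·tan α/(66+38) = 0.02912729  ⇒  α' = 24.77423°
a' = a·cos α / cos α' = 197.7560·cos 23.384°/cos 24.77423° = 199.912108
action lengths: √(r_a1²−r_b1²) = 60.923146, √(r_a2²−r_b2²) = 39.647420
base pitch p_b = π·m·cos α = 10.966177
CR = (60.923146 + 39.647420 − 199.912108·sin 24.77423°)/10.966177 = 1.531861
contact ratio ≈ 1.5319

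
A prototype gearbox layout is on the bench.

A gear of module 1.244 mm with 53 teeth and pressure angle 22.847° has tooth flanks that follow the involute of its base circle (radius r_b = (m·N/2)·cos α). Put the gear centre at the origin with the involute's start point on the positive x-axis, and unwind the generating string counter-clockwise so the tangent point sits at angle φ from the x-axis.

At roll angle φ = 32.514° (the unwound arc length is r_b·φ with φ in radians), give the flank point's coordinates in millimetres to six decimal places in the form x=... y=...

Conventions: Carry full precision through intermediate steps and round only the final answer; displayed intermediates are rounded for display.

topology: single-mesh involute geometry — m = 1.244, N = 53
pitch radius r_p = m·N/2 = 1.244·53/2 = 32.966000
base radius r_b = r_p·cos α = 32.966000·cos 22.847° = 30.379651
roll angle φ = 32.514° = 0.56747635 rad
x = r_b·(cos φ + φ·sin φ) = 34.884403
y = r_b·(sin φ − φ·cos φ) = 1.791655

x=34.884403 y=1.791655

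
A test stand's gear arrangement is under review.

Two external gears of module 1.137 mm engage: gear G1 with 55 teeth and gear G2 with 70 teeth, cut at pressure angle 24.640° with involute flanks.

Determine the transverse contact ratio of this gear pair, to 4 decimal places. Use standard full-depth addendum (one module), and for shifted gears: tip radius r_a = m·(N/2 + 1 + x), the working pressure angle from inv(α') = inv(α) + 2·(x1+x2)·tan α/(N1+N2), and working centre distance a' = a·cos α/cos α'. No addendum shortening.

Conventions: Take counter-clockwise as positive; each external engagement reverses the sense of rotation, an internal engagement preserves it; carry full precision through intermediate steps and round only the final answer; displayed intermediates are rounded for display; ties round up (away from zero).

1.5703

single-mesh involute tooth geometry (55T engaging 70T at module 1.137)
base radii: r_b1 = 28.420446, r_b2 = 36.171477
tip radii: r_a1 = 32.404500, r_a2 = 40.932000
no profile shift: α' = α, a' = a
action lengths: √(r_a1²−r_b1²) = 15.566948, √(r_a2²−r_b2²) = 19.158624
base pitch p_b = π·m·cos α = 3.246744
CR = (15.566948 + 19.158624 − 71.062500·sin 24.64000°)/3.246744 = 1.570348
contact ratio ≈ 1.5703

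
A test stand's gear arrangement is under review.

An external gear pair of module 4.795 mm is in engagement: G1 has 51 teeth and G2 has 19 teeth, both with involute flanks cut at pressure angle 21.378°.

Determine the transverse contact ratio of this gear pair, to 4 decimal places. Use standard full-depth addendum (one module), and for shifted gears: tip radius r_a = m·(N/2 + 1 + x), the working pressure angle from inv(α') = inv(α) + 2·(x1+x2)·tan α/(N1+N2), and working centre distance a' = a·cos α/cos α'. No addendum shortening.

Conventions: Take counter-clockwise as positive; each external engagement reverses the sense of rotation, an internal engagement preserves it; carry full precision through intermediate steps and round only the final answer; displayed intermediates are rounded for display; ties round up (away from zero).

1.5937

single-mesh involute tooth geometry (51T engaging 19T at module 4.795)
base radii: r_b1 = 113.859645, r_b2 = 42.418299
tip radii: r_a1 = 127.067500, r_a2 = 50.347500
no profile shift: α' = α, a' = a
action lengths: √(r_a1²−r_b1²) = 56.410379, √(r_a2²−r_b2²) = 27.121185
base pitch p_b = π·m·cos α = 14.027475
CR = (56.410379 + 27.121185 − 167.825000·sin 21.37800°)/14.027475 = 1.593738
contact ratio ≈ 1.5937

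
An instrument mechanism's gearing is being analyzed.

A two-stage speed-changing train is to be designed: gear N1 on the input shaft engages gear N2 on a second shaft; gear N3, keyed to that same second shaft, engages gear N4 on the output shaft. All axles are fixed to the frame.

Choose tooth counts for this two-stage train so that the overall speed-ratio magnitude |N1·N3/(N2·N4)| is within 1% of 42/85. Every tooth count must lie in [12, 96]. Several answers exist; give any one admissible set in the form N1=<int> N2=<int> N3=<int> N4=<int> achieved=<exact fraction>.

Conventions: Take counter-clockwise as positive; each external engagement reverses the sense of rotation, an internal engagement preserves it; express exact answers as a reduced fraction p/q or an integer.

design class (target 42/85): fixed-axis compound train
target = 42/85 in lowest terms: an exact hit needs N1·N3 = k·42 and N2·N4 = k·85 for one integer k, every count in [12, 96]; additionally prefer no 1:1 stage (N1 ≠ N2, N3 ≠ N4)
k = 1…3: no 1:1-free in-range split of k·42 and k·85 into factor pairs; take k = 4
k = 4: N1·N3 = 168 = 12·14, N2·N4 = 340 = 17·20
achieved = 12·14/(17·20) = 42/85; |achieved − target| = 0 ≤ 21/4250 ✓

N1=12 N2=17 N3=14 N4=20 achieved=42/85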